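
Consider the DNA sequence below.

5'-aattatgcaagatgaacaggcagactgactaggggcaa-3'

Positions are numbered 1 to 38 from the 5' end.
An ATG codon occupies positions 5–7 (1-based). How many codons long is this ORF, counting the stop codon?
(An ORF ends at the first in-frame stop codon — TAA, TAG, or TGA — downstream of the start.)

8

Codons from position 5: ATG (5–7), CAA (8–10), GAT (11–13), GAA (14–16), CAG (17–19), GCA (20–22), GAC (23–25), TGA (26–28).
TGA is the first in-frame stop; that's 8 codons including the stop.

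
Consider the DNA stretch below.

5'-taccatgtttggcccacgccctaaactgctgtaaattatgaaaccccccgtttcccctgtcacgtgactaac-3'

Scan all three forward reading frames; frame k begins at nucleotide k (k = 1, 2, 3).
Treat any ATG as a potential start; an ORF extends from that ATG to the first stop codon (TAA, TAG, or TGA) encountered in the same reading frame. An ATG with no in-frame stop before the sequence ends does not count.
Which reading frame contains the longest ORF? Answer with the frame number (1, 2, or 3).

Frame 1: TAC CAT GTT TGG CCC ACG CCC TAA ACT GCT GTA AAT TAT GAA ACC CCC CGT TTC CCC TGT CAC GTG ACT AAC — no ATG→stop ORF.
Frame 2: ACC ATG TTT GGC CCA CGC CCT AAA CTG CTG TAA ATT ATG AAA CCC CCC GTT TCC CCT GTC ACG TGA CTA — ATG at 5, stop TAA at 32 → 30 nt; ATG at 38, stop TGA at 65 → 30 nt.
Frame 3: CCA TGT TTG GCC CAC GCC CTA AAC TGC TGT AAA TTA TGA AAC CCC CCG TTT CCC CTG TCA CGT GAC TAA — no ATG→stop ORF.
Longest ORF is 30 nt in frame 2 (positions 5–34).

2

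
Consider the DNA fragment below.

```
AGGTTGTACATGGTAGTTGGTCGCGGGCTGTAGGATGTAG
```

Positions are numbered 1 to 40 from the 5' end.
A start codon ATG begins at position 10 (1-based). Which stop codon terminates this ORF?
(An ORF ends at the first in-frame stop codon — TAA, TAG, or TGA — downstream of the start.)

TAG

Codons from position 10: ATG (10–12), GTA (13–15), GTT (16–18), GGT (19–21), CGC (22–24), GGG (25–27), CTG (28–30), TAG (31–33).
The first in-frame stop codon is TAG.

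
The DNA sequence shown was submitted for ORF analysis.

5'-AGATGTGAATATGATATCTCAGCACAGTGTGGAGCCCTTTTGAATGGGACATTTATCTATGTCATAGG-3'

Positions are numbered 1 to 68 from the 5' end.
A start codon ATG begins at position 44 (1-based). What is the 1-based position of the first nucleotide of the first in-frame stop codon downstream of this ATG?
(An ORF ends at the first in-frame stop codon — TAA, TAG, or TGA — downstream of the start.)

Codons from position 44: ATG (44–46), GGA (47–49), CAT (50–52), TTA (53–55), TCT (56–58), ATG (59–61), TCA (62–64), TAG (65–67).
TAG is a stop codon; it begins at position 65.

65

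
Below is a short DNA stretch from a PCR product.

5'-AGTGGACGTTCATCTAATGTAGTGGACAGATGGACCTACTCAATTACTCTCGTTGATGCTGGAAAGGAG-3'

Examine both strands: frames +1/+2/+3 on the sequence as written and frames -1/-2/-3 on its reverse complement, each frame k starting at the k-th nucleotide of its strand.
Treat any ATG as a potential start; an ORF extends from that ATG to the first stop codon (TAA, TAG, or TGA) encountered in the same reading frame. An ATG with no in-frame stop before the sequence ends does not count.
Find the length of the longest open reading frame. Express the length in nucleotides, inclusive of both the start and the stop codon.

Reverse complement (5'→3'): CTCCTTTCCAGCATCAACGAGAGTAATTGAGTAGGTCCATCTGTCCACTACATTAGATGAACGTCCACT
Frame +1: AGT GGA CGT TCA TCT AAT GTA GTG GAC AGA TGG ACC TAC TCA ATT ACT CTC GTT GAT GCT GGA AAG GAG — no ATG→stop ORF.
Frame +2: GTG GAC GTT CAT CTA ATG TAG TGG ACA GAT GGA CCT ACT CAA TTA CTC TCG TTG ATG CTG GAA AGG — ATG at 17, stop TAG at 20 → 6 nt.
Frame +3: TGG ACG TTC ATC TAA TGT AGT GGA CAG ATG GAC CTA CTC AAT TAC TCT CGT TGA TGC TGG AAA GGA — ATG at 30, stop TGA at 54 → 27 nt.
Frame -1: CTC CTT TCC AGC ATC AAC GAG AGT AAT TGA GTA GGT CCA TCT GTC CAC TAC ATT AGA TGA ACG TCC ACT — no ATG→stop ORF.
Frame -2: TCC TTT CCA GCA TCA ACG AGA GTA ATT GAG TAG GTC CAT CTG TCC ACT ACA TTA GAT GAA CGT CCA — no ATG→stop ORF.
Frame -3: CCT TTC CAG CAT CAA CGA GAG TAA TTG AGT AGG TCC ATC TGT CCA CTA CAT TAG ATG AAC GTC CAC — no ATG→stop ORF.
Longest: frame +3, positions 30–56, 27 nt = 9 codons = 8 aa. → 27 nucleotides.

27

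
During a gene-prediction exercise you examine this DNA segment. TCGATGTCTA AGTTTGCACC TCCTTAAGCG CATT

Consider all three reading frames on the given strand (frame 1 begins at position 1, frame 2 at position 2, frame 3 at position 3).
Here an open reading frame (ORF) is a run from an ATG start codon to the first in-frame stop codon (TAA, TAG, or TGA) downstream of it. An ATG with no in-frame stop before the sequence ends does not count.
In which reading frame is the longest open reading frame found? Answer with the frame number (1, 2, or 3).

1

Frame 1: TCG ATG TCT AAG TTT GCA CCT CCT TAA GCG CAT — ATG at 4, stop TAA at 25 → 24 nt.
Frame 2: CGA TGT CTA AGT TTG CAC CTC CTT AAG CGC ATT — no ATG→stop ORF.
Frame 3: GAT GTC TAA GTT TGC ACC TCC TTA AGC GCA — no ATG→stop ORF.
Longest ORF is 24 nt in frame 1 (positions 4–27).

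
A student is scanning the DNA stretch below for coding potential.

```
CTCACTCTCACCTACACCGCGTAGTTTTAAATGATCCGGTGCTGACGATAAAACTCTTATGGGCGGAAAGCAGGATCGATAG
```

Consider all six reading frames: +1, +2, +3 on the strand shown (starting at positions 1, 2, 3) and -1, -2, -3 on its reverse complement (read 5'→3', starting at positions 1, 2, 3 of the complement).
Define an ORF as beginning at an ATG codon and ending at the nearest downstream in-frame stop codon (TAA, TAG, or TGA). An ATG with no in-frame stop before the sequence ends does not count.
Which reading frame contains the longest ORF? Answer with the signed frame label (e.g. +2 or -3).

Reverse complement (5'→3'): CTATCGATCCTGCTTTCCGCCCATAAGAGTTTTATCGTCAGCACCGGATCATTTAAAACTACGCGGTGTAGGTGAGAGTGAG
Frame +1: CTC ACT CTC ACC TAC ACC GCG TAG TTT TAA ATG ATC CGG TGC TGA CGA TAA AAC TCT TAT GGG CGG AAA GCA GGA TCG ATA — ATG at 31, stop TGA at 43 → 15 nt.
Frame +2: TCA CTC TCA CCT ACA CCG CGT AGT TTT AAA TGA TCC GGT GCT GAC GAT AAA ACT CTT ATG GGC GGA AAG CAG GAT CGA TAG — ATG at 59, stop TAG at 80 → 24 nt.
Frame +3: CAC TCT CAC CTA CAC CGC GTA GTT TTA AAT GAT CCG GTG CTG ACG ATA AAA CTC TTA TGG GCG GAA AGC AGG ATC GAT — no ATG→stop ORF.
Frame -1: CTA TCG ATC CTG CTT TCC GCC CAT AAG AGT TTT ATC GTC AGC ACC GGA TCA TTT AAA ACT ACG CGG TGT AGG TGA GAG TGA — no ATG→stop ORF.
Frame -2: TAT CGA TCC TGC TTT CCG CCC ATA AGA GTT TTA TCG TCA GCA CCG GAT CAT TTA AAA CTA CGC GGT GTA GGT GAG AGT GAG — no ATG→stop ORF.
Frame -3: ATC GAT CCT GCT TTC CGC CCA TAA GAG TTT TAT CGT CAG CAC CGG ATC ATT TAA AAC TAC GCG GTG TAG GTG AGA GTG — no ATG→stop ORF.
Longest ORF is 24 nt in frame +2 (positions 59–82).

+2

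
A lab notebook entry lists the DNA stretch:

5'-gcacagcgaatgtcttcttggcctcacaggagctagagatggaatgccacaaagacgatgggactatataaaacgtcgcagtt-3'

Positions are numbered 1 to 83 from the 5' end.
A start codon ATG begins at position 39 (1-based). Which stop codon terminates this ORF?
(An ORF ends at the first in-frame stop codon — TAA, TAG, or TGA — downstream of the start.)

TAA

Codons from position 39: ATG (39–41), GAA (42–44), TGC (45–47), CAC (48–50), AAA (51–53), GAC (54–56), GAT (57–59), GGG (60–62), ACT (63–65), ATA (66–68), TAA (69–71).
The first in-frame stop codon is TAA.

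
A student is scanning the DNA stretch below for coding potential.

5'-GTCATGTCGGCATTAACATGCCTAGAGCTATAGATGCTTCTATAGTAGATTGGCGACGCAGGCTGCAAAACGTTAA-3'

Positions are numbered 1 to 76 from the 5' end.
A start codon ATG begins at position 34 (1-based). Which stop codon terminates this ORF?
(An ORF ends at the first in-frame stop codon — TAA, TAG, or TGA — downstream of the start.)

Codons from position 34: ATG (34–36), CTT (37–39), CTA (40–42), TAG (43–45).
The first in-frame stop codon is TAG.

TAG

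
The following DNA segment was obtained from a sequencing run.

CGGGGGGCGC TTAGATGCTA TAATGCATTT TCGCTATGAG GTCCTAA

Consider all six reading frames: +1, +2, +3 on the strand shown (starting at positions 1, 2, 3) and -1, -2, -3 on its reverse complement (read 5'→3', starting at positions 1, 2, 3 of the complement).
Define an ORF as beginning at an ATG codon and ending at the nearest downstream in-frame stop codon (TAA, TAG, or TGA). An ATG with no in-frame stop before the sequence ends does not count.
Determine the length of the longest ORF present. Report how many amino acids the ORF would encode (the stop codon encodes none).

5

Reverse complement (5'→3'): TTAGGACCTCATAGCGAAAATGCATTATAGCATCTAAGCGCCCCCCG
Frame +1: CGG GGG GCG CTT AGA TGC TAT AAT GCA TTT TCG CTA TGA GGT CCT — no ATG→stop ORF.
Frame +2: GGG GGG CGC TTA GAT GCT ATA ATG CAT TTT CGC TAT GAG GTC CTA — no ATG→stop ORF.
Frame +3: GGG GGC GCT TAG ATG CTA TAA TGC ATT TTC GCT ATG AGG TCC TAA — ATG at 15, stop TAA at 21 → 9 nt; ATG at 36, stop TAA at 45 → 12 nt.
Frame -1: TTA GGA CCT CAT AGC GAA AAT GCA TTA TAG CAT CTA AGC GCC CCC — no ATG→stop ORF.
Frame -2: TAG GAC CTC ATA GCG AAA ATG CAT TAT AGC ATC TAA GCG CCC CCC — ATG at 20, stop TAA at 35 → 18 nt.
Frame -3: AGG ACC TCA TAG CGA AAA TGC ATT ATA GCA TCT AAG CGC CCC CCG — no ATG→stop ORF.
Longest: frame -2, positions 20–37, 18 nt = 6 codons = 5 aa. → 5 amino acids.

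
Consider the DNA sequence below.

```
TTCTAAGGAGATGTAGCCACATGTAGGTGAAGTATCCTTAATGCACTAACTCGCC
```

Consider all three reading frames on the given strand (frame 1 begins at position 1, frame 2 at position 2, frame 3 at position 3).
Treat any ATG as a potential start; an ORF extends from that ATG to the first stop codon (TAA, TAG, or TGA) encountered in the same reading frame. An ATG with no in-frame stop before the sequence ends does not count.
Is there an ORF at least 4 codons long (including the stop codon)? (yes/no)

Frame 1: TTC TAA GGA GAT GTA GCC ACA TGT AGG TGA AGT ATC CTT AAT GCA CTA ACT CGC — no ATG→stop ORF.
Frame 2: TCT AAG GAG ATG TAG CCA CAT GTA GGT GAA GTA TCC TTA ATG CAC TAA CTC GCC — ATG at 11, stop TAG at 14 → 6 nt; ATG at 41, stop TAA at 47 → 9 nt.
Frame 3: CTA AGG AGA TGT AGC CAC ATG TAG GTG AAG TAT CCT TAA TGC ACT AAC TCG — ATG at 21, stop TAG at 24 → 6 nt.
Largest ORF found is 3 codons < 4, so no.

no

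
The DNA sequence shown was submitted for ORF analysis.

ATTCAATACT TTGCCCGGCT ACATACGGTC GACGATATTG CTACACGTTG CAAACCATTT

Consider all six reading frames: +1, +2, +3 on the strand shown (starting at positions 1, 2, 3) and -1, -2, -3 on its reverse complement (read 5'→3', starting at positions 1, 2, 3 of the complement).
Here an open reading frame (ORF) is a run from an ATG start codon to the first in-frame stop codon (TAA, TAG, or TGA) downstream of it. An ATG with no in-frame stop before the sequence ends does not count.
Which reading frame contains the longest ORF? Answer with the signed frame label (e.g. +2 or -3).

-3

Reverse complement (5'→3'): AAATGGTTTGCAACGTGTAGCAATATCGTCGACCGTATGTAGCCGGGCAAAGTATTGAAT
Frame +1: ATT CAA TAC TTT GCC CGG CTA CAT ACG GTC GAC GAT ATT GCT ACA CGT TGC AAA CCA TTT — no ATG→stop ORF.
Frame +2: TTC AAT ACT TTG CCC GGC TAC ATA CGG TCG ACG ATA TTG CTA CAC GTT GCA AAC CAT — no ATG→stop ORF.
Frame +3: TCA ATA CTT TGC CCG GCT ACA TAC GGT CGA CGA TAT TGC TAC ACG TTG CAA ACC ATT — no ATG→stop ORF.
Frame -1: AAA TGG TTT GCA ACG TGT AGC AAT ATC GTC GAC CGT ATG TAG CCG GGC AAA GTA TTG AAT — ATG at 37, stop TAG at 40 → 6 nt.
Frame -2: AAT GGT TTG CAA CGT GTA GCA ATA TCG TCG ACC GTA TGT AGC CGG GCA AAG TAT TGA — no ATG→stop ORF.
Frame -3: ATG GTT TGC AAC GTG TAG CAA TAT CGT CGA CCG TAT GTA GCC GGG CAA AGT ATT GAA — ATG at 3, stop TAG at 18 → 18 nt.
Longest ORF is 18 nt in frame -3 (positions 3–20).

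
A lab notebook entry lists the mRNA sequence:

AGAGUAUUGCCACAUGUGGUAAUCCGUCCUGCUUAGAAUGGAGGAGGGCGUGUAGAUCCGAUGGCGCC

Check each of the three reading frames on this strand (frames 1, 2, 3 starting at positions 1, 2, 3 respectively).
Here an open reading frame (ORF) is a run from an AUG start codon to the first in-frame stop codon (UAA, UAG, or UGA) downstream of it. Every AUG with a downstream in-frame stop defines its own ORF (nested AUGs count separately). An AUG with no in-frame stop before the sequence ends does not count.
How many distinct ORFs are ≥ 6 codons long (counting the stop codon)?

1

Frame 1: AGA GUA UUG CCA CAU GUG GUA AUC CGU CCU GCU UAG AAU GGA GGA GGG CGU GUA GAU CCG AUG GCG — no AUG→stop ORF.
Frame 2: GAG UAU UGC CAC AUG UGG UAA UCC GUC CUG CUU AGA AUG GAG GAG GGC GUG UAG AUC CGA UGG CGC — AUG at 14, stop UAA at 20 → 9 nt; AUG at 38, stop UAG at 53 → 18 nt.
Frame 3: AGU AUU GCC ACA UGU GGU AAU CCG UCC UGC UUA GAA UGG AGG AGG GCG UGU AGA UCC GAU GGC GCC — no AUG→stop ORF.
ORFs ≥ 6 codons: frame 2 38–55 (6 codons). Count = 1.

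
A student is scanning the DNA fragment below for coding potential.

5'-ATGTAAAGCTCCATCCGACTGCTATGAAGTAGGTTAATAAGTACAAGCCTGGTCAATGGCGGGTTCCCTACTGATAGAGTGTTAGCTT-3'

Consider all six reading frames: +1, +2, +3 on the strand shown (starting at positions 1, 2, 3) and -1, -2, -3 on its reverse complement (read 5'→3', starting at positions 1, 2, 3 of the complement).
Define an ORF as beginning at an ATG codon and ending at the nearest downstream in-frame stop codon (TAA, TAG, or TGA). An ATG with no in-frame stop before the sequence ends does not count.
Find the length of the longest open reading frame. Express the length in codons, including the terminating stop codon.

10

Reverse complement (5'→3'): AAGCTAACACTCTATCAGTAGGGAACCCGCCATTGACCAGGCTTGTACTTATTAACCTACTTCATAGCAGTCGGATGGAGCTTTACAT
Frame +1: ATG TAA AGC TCC ATC CGA CTG CTA TGA AGT AGG TTA ATA AGT ACA AGC CTG GTC AAT GGC GGG TTC CCT ACT GAT AGA GTG TTA GCT — ATG at 1, stop TAA at 4 → 6 nt.
Frame +2: TGT AAA GCT CCA TCC GAC TGC TAT GAA GTA GGT TAA TAA GTA CAA GCC TGG TCA ATG GCG GGT TCC CTA CTG ATA GAG TGT TAG CTT — ATG at 56, stop TAG at 83 → 30 nt.
Frame +3: GTA AAG CTC CAT CCG ACT GCT ATG AAG TAG GTT AAT AAG TAC AAG CCT GGT CAA TGG CGG GTT CCC TAC TGA TAG AGT GTT AGC — ATG at 24, stop TAG at 30 → 9 nt.
Frame -1: AAG CTA ACA CTC TAT CAG TAG GGA ACC CGC CAT TGA CCA GGC TTG TAC TTA TTA ACC TAC TTC ATA GCA GTC GGA TGG AGC TTT ACA — no ATG→stop ORF.
Frame -2: AGC TAA CAC TCT ATC AGT AGG GAA CCC GCC ATT GAC CAG GCT TGT ACT TAT TAA CCT ACT TCA TAG CAG TCG GAT GGA GCT TTA CAT — no ATG→stop ORF.
Frame -3: GCT AAC ACT CTA TCA GTA GGG AAC CCG CCA TTG ACC AGG CTT GTA CTT ATT AAC CTA CTT CAT AGC AGT CGG ATG GAG CTT TAC — no ATG→stop ORF.
Longest: frame +2, positions 56–85, 30 nt = 10 codons = 9 aa. → 10 codons.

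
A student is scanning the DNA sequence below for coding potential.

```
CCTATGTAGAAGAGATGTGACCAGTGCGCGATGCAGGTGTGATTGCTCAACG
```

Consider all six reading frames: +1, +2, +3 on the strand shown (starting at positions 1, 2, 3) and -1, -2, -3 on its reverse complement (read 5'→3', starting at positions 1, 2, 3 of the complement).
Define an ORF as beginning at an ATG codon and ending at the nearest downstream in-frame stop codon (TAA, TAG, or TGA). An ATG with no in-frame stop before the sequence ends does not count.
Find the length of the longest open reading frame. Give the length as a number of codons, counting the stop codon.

4

Reverse complement (5'→3'): CGTTGAGCAATCACACCTGCATCGCGCACTGGTCACATCTCTTCTACATAGG
Frame +1: CCT ATG TAG AAG AGA TGT GAC CAG TGC GCG ATG CAG GTG TGA TTG CTC AAC — ATG at 4, stop TAG at 7 → 6 nt; ATG at 31, stop TGA at 40 → 12 nt.
Frame +2: CTA TGT AGA AGA GAT GTG ACC AGT GCG CGA TGC AGG TGT GAT TGC TCA ACG — no ATG→stop ORF.
Frame +3: TAT GTA GAA GAG ATG TGA CCA GTG CGC GAT GCA GGT GTG ATT GCT CAA — ATG at 15, stop TGA at 18 → 6 nt.
Frame -1: CGT TGA GCA ATC ACA CCT GCA TCG CGC ACT GGT CAC ATC TCT TCT ACA TAG — no ATG→stop ORF.
Frame -2: GTT GAG CAA TCA CAC CTG CAT CGC GCA CTG GTC ACA TCT CTT CTA CAT AGG — no ATG→stop ORF.
Frame -3: TTG AGC AAT CAC ACC TGC ATC GCG CAC TGG TCA CAT CTC TTC TAC ATA — no ATG→stop ORF.
Longest: frame +1, positions 31–42, 12 nt = 4 codons = 3 aa. → 4 codons.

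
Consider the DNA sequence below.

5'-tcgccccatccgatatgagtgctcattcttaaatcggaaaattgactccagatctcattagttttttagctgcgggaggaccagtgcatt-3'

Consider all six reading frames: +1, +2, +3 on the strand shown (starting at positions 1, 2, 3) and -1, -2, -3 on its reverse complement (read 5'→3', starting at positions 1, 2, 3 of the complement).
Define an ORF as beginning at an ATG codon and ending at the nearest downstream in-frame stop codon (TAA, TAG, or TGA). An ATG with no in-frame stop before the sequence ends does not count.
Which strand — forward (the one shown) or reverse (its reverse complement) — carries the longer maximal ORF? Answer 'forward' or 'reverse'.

reverse

Reverse complement (5'→3'): AATGCACTGGTCCTCCCGCAGCTAAAAAACTAATGAGATCTGGAGTCAATTTTCCGATTTAAGAATGAGCACTCATATCGGATGGGGCGA
Frame +1: TCG CCC CAT CCG ATA TGA GTG CTC ATT CTT AAA TCG GAA AAT TGA CTC CAG ATC TCA TTA GTT TTT TAG CTG CGG GAG GAC CAG TGC ATT — no ATG→stop ORF.
Frame +2: CGC CCC ATC CGA TAT GAG TGC TCA TTC TTA AAT CGG AAA ATT GAC TCC AGA TCT CAT TAG TTT TTT AGC TGC GGG AGG ACC AGT GCA — no ATG→stop ORF.
Frame +3: GCC CCA TCC GAT ATG AGT GCT CAT TCT TAA ATC GGA AAA TTG ACT CCA GAT CTC ATT AGT TTT TTA GCT GCG GGA GGA CCA GTG CAT — ATG at 15, stop TAA at 30 → 18 nt.
Frame -1: AAT GCA CTG GTC CTC CCG CAG CTA AAA AAC TAA TGA GAT CTG GAG TCA ATT TTC CGA TTT AAG AAT GAG CAC TCA TAT CGG ATG GGG CGA — no ATG→stop ORF.
Frame -2: ATG CAC TGG TCC TCC CGC AGC TAA AAA ACT AAT GAG ATC TGG AGT CAA TTT TCC GAT TTA AGA ATG AGC ACT CAT ATC GGA TGG GGC — ATG at 2, stop TAA at 23 → 24 nt.
Frame -3: TGC ACT GGT CCT CCC GCA GCT AAA AAA CTA ATG AGA TCT GGA GTC AAT TTT CCG ATT TAA GAA TGA GCA CTC ATA TCG GAT GGG GCG — ATG at 33, stop TAA at 60 → 30 nt.
Forward-strand max 18 nt; reverse-strand max 30 nt. The reverse strand has the longer ORF.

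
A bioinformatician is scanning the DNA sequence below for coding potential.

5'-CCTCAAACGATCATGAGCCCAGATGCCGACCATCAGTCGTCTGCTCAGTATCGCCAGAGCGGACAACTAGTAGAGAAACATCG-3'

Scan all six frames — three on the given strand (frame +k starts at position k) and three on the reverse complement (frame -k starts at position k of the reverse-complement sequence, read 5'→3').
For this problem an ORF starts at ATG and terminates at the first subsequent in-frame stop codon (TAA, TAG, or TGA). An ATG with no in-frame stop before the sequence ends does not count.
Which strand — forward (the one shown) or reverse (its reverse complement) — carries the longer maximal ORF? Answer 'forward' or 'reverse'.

forward

Reverse complement (5'→3'): CGATGTTTCTCTACTAGTTGTCCGCTCTGGCGATACTGAGCAGACGACTGATGGTCGGCATCTGGGCTCATGATCGTTTGAGG
Frame +1: CCT CAA ACG ATC ATG AGC CCA GAT GCC GAC CAT CAG TCG TCT GCT CAG TAT CGC CAG AGC GGA CAA CTA GTA GAG AAA CAT — no ATG→stop ORF.
Frame +2: CTC AAA CGA TCA TGA GCC CAG ATG CCG ACC ATC AGT CGT CTG CTC AGT ATC GCC AGA GCG GAC AAC TAG TAG AGA AAC ATC — ATG at 23, stop TAG at 68 → 48 nt.
Frame +3: TCA AAC GAT CAT GAG CCC AGA TGC CGA CCA TCA GTC GTC TGC TCA GTA TCG CCA GAG CGG ACA ACT AGT AGA GAA ACA TCG — no ATG→stop ORF.
Frame -1: CGA TGT TTC TCT ACT AGT TGT CCG CTC TGG CGA TAC TGA GCA GAC GAC TGA TGG TCG GCA TCT GGG CTC ATG ATC GTT TGA — ATG at 70, stop TGA at 79 → 12 nt.
Frame -2: GAT GTT TCT CTA CTA GTT GTC CGC TCT GGC GAT ACT GAG CAG ACG ACT GAT GGT CGG CAT CTG GGC TCA TGA TCG TTT GAG — no ATG→stop ORF.
Frame -3: ATG TTT CTC TAC TAG TTG TCC GCT CTG GCG ATA CTG AGC AGA CGA CTG ATG GTC GGC ATC TGG GCT CAT GAT CGT TTG AGG — ATG at 3, stop TAG at 15 → 15 nt.
Forward-strand max 48 nt; reverse-strand max 15 nt. The forward strand has the longer ORF.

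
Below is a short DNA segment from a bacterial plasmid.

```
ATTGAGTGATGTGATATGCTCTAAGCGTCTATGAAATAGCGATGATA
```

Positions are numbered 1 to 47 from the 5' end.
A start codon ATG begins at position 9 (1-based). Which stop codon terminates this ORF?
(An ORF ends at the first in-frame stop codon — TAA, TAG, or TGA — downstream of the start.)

TGA

Codons from position 9: ATG (9–11), TGA (12–14).
The first in-frame stop codon is TGA.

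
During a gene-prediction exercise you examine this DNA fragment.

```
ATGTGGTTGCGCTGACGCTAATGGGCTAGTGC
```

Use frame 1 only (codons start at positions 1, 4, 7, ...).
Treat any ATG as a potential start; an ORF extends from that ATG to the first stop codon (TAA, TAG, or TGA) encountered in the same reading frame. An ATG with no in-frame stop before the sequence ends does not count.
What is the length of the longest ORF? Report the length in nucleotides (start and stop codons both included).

Frame 1: ATG TGG TTG CGC TGA CGC TAA TGG GCT AGT — ATG at 1, stop TGA at 13 → 15 nt.
Longest: frame 1, positions 1–15, 15 nt = 5 codons = 4 aa. → 15 nucleotides.

15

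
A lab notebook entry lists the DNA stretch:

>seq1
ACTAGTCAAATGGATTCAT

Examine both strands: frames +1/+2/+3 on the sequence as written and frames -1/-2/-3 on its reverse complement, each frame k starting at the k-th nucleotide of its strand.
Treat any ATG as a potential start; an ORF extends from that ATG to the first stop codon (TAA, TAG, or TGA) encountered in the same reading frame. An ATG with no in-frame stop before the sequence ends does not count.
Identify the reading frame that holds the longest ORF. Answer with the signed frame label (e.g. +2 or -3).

-1

Reverse complement (5'→3'): ATGAATCCATTTGACTAGT
Frame +1: ACT AGT CAA ATG GAT TCA — no ATG→stop ORF.
Frame +2: CTA GTC AAA TGG ATT CAT — no ATG→stop ORF.
Frame +3: TAG TCA AAT GGA TTC — no ATG→stop ORF.
Frame -1: ATG AAT CCA TTT GAC TAG — ATG at 1, stop TAG at 16 → 18 nt.
Frame -2: TGA ATC CAT TTG ACT AGT — no ATG→stop ORF.
Frame -3: GAA TCC ATT TGA CTA — no ATG→stop ORF.
Longest ORF is 18 nt in frame -1 (positions 1–18).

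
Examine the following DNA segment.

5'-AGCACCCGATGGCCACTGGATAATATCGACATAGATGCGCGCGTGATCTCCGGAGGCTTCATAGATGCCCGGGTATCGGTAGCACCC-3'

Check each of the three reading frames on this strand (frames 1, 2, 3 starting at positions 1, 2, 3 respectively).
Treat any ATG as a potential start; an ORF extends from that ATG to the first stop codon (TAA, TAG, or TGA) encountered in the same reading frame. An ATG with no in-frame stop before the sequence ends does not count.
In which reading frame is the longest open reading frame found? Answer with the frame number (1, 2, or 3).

2

Frame 1: AGC ACC CGA TGG CCA CTG GAT AAT ATC GAC ATA GAT GCG CGC GTG ATC TCC GGA GGC TTC ATA GAT GCC CGG GTA TCG GTA GCA CCC — no ATG→stop ORF.
Frame 2: GCA CCC GAT GGC CAC TGG ATA ATA TCG ACA TAG ATG CGC GCG TGA TCT CCG GAG GCT TCA TAG ATG CCC GGG TAT CGG TAG CAC — ATG at 35, stop TGA at 44 → 12 nt; ATG at 65, stop TAG at 80 → 18 nt.
Frame 3: CAC CCG ATG GCC ACT GGA TAA TAT CGA CAT AGA TGC GCG CGT GAT CTC CGG AGG CTT CAT AGA TGC CCG GGT ATC GGT AGC ACC — ATG at 9, stop TAA at 21 → 15 nt.
Longest ORF is 18 nt in frame 2 (positions 65–82).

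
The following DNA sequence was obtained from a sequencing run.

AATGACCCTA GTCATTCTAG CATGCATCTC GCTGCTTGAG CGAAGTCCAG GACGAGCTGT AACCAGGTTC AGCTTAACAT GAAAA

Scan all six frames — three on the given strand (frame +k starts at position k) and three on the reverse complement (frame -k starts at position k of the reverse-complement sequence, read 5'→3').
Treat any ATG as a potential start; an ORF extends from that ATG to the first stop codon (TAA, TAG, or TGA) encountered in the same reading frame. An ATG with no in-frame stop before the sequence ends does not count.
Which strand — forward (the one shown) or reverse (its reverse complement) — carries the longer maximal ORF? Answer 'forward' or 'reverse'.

forward

Reverse complement (5'→3'): TTTTCATGTTAAGCTGAACCTGGTTACAGCTCGTCCTGGACTTCGCTCAAGCAGCGAGATGCATGCTAGAATGACTAGGGTCATT
Frame +1: AAT GAC CCT AGT CAT TCT AGC ATG CAT CTC GCT GCT TGA GCG AAG TCC AGG ACG AGC TGT AAC CAG GTT CAG CTT AAC ATG AAA — ATG at 22, stop TGA at 37 → 18 nt.
Frame +2: ATG ACC CTA GTC ATT CTA GCA TGC ATC TCG CTG CTT GAG CGA AGT CCA GGA CGA GCT GTA ACC AGG TTC AGC TTA ACA TGA AAA — ATG at 2, stop TGA at 80 → 81 nt.
Frame +3: TGA CCC TAG TCA TTC TAG CAT GCA TCT CGC TGC TTG AGC GAA GTC CAG GAC GAG CTG TAA CCA GGT TCA GCT TAA CAT GAA — no ATG→stop ORF.
Frame -1: TTT TCA TGT TAA GCT GAA CCT GGT TAC AGC TCG TCC TGG ACT TCG CTC AAG CAG CGA GAT GCA TGC TAG AAT GAC TAG GGT CAT — no ATG→stop ORF.
Frame -2: TTT CAT GTT AAG CTG AAC CTG GTT ACA GCT CGT CCT GGA CTT CGC TCA AGC AGC GAG ATG CAT GCT AGA ATG ACT AGG GTC ATT — no ATG→stop ORF.
Frame -3: TTC ATG TTA AGC TGA ACC TGG TTA CAG CTC GTC CTG GAC TTC GCT CAA GCA GCG AGA TGC ATG CTA GAA TGA CTA GGG TCA — ATG at 6, stop TGA at 15 → 12 nt; ATG at 63, stop TGA at 72 → 12 nt.
Forward-strand max 81 nt; reverse-strand max 12 nt. The forward strand has the longer ORF.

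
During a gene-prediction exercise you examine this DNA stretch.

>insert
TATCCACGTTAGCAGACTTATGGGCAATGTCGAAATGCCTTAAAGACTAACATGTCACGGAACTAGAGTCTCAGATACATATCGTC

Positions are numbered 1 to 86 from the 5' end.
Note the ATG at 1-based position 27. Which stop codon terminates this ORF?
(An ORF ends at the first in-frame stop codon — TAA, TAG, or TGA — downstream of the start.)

Codons from position 27: ATG (27–29), TCG (30–32), AAA (33–35), TGC (36–38), CTT (39–41), AAA (42–44), GAC (45–47), TAA (48–50).
The first in-frame stop codon is TAA.

TAA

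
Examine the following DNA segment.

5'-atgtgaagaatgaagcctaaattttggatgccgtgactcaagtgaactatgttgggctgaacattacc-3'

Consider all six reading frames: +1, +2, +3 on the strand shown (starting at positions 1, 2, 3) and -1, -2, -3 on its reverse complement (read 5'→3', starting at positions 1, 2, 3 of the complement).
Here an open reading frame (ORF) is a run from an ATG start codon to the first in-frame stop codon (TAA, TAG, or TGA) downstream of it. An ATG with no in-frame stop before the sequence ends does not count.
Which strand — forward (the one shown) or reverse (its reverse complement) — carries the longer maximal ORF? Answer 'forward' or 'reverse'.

forward

Reverse complement (5'→3'): GGTAATGTTCAGCCCAACATAGTTCACTTGAGTCACGGCATCCAAAATTTAGGCTTCATTCTTCACAT
Frame +1: ATG TGA AGA ATG AAG CCT AAA TTT TGG ATG CCG TGA CTC AAG TGA ACT ATG TTG GGC TGA ACA TTA — ATG at 1, stop TGA at 4 → 6 nt; ATG at 10, stop TGA at 34 → 27 nt; ATG at 28, stop TGA at 34 → 9 nt; ATG at 49, stop TGA at 58 → 12 nt.
Frame +2: TGT GAA GAA TGA AGC CTA AAT TTT GGA TGC CGT GAC TCA AGT GAA CTA TGT TGG GCT GAA CAT TAC — no ATG→stop ORF.
Frame +3: GTG AAG AAT GAA GCC TAA ATT TTG GAT GCC GTG ACT CAA GTG AAC TAT GTT GGG CTG AAC ATT ACC — no ATG→stop ORF.
Frame -1: GGT AAT GTT CAG CCC AAC ATA GTT CAC TTG AGT CAC GGC ATC CAA AAT TTA GGC TTC ATT CTT CAC — no ATG→stop ORF.
Frame -2: GTA ATG TTC AGC CCA ACA TAG TTC ACT TGA GTC ACG GCA TCC AAA ATT TAG GCT TCA TTC TTC ACA — ATG at 5, stop TAG at 20 → 18 nt.
Frame -3: TAA TGT TCA GCC CAA CAT AGT TCA CTT GAG TCA CGG CAT CCA AAA TTT AGG CTT CAT TCT TCA CAT — no ATG→stop ORF.
Forward-strand max 27 nt; reverse-strand max 18 nt. The forward strand has the longer ORF.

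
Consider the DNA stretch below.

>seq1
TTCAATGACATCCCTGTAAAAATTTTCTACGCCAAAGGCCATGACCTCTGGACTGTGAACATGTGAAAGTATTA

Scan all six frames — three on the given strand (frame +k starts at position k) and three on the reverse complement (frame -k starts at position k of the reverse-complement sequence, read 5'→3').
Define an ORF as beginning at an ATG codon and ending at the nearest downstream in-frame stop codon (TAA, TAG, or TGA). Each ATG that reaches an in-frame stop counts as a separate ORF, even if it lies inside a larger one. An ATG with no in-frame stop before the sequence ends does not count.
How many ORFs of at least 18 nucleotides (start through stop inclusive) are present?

2

Reverse complement (5'→3'): TAATACTTTCACATGTTCACAGTCCAGAGGTCATGGCCTTTGGCGTAGAAAATTTTTACAGGGATGTCATTGAA
Frame +1: TTC AAT GAC ATC CCT GTA AAA ATT TTC TAC GCC AAA GGC CAT GAC CTC TGG ACT GTG AAC ATG TGA AAG TAT — ATG at 61, stop TGA at 64 → 6 nt.
Frame +2: TCA ATG ACA TCC CTG TAA AAA TTT TCT ACG CCA AAG GCC ATG ACC TCT GGA CTG TGA ACA TGT GAA AGT ATT — ATG at 5, stop TAA at 17 → 15 nt; ATG at 41, stop TGA at 56 → 18 nt.
Frame +3: CAA TGA CAT CCC TGT AAA AAT TTT CTA CGC CAA AGG CCA TGA CCT CTG GAC TGT GAA CAT GTG AAA GTA TTA — no ATG→stop ORF.
Frame -1: TAA TAC TTT CAC ATG TTC ACA GTC CAG AGG TCA TGG CCT TTG GCG TAG AAA ATT TTT ACA GGG ATG TCA TTG — ATG at 13, stop TAG at 46 → 36 nt.
Frame -2: AAT ACT TTC ACA TGT TCA CAG TCC AGA GGT CAT GGC CTT TGG CGT AGA AAA TTT TTA CAG GGA TGT CAT TGA — no ATG→stop ORF.
Frame -3: ATA CTT TCA CAT GTT CAC AGT CCA GAG GTC ATG GCC TTT GGC GTA GAA AAT TTT TAC AGG GAT GTC ATT GAA — no ATG→stop ORF.
ORFs ≥ 18 nucleotides: frame +2 41–58 (18 nucleotides), frame -1 13–48 (36 nucleotides). Count = 2.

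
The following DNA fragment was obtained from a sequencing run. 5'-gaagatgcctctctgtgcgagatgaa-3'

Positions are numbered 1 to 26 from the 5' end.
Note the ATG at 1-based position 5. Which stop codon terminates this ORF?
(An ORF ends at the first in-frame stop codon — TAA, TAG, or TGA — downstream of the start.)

Codons from position 5: ATG (5–7), CCT (8–10), CTC (11–13), TGT (14–16), GCG (17–19), AGA (20–22), TGA (23–25).
The first in-frame stop codon is TGA.

TGA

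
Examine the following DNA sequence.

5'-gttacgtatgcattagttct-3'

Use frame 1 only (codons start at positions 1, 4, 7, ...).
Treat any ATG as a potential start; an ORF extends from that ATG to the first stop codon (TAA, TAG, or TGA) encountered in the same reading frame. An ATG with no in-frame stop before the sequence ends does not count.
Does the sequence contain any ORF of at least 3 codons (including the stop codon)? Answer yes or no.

no

Frame 1: GTT ACG TAT GCA TTA GTT — no ATG→stop ORF.
Largest ORF found is 0 codons < 3, so no.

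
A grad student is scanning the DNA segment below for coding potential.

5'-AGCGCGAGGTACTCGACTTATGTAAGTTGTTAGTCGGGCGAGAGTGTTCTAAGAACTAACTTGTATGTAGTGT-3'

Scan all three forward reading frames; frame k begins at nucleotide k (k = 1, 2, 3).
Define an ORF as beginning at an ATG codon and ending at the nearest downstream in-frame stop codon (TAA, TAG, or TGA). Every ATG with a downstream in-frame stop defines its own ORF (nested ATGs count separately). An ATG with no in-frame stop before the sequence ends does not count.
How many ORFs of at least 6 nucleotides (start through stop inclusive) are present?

2

Frame 1: AGC GCG AGG TAC TCG ACT TAT GTA AGT TGT TAG TCG GGC GAG AGT GTT CTA AGA ACT AAC TTG TAT GTA GTG — no ATG→stop ORF.
Frame 2: GCG CGA GGT ACT CGA CTT ATG TAA GTT GTT AGT CGG GCG AGA GTG TTC TAA GAA CTA ACT TGT ATG TAG TGT — ATG at 20, stop TAA at 23 → 6 nt; ATG at 65, stop TAG at 68 → 6 nt.
Frame 3: CGC GAG GTA CTC GAC TTA TGT AAG TTG TTA GTC GGG CGA GAG TGT TCT AAG AAC TAA CTT GTA TGT AGT — no ATG→stop ORF.
ORFs ≥ 6 nucleotides: frame 2 20–25 (6 nucleotides), frame 2 65–70 (6 nucleotides). Count = 2.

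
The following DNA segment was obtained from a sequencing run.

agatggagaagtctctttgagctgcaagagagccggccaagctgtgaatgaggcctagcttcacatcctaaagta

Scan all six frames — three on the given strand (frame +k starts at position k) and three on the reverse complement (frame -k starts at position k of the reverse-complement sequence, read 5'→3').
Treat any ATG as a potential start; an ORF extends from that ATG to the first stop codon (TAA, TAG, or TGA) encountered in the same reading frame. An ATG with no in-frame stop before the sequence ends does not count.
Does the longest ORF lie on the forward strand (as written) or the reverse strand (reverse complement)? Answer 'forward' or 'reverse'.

forward

Reverse complement (5'→3'): TACTTTAGGATGTGAAGCTAGGCCTCATTCACAGCTTGGCCGGCTCTCTTGCAGCTCAAAGAGACTTCTCCATCT
Frame +1: AGA TGG AGA AGT CTC TTT GAG CTG CAA GAG AGC CGG CCA AGC TGT GAA TGA GGC CTA GCT TCA CAT CCT AAA GTA — no ATG→stop ORF.
Frame +2: GAT GGA GAA GTC TCT TTG AGC TGC AAG AGA GCC GGC CAA GCT GTG AAT GAG GCC TAG CTT CAC ATC CTA AAG — no ATG→stop ORF.
Frame +3: ATG GAG AAG TCT CTT TGA GCT GCA AGA GAG CCG GCC AAG CTG TGA ATG AGG CCT AGC TTC ACA TCC TAA AGT — ATG at 3, stop TGA at 18 → 18 nt; ATG at 48, stop TAA at 69 → 24 nt.
Frame -1: TAC TTT AGG ATG TGA AGC TAG GCC TCA TTC ACA GCT TGG CCG GCT CTC TTG CAG CTC AAA GAG ACT TCT CCA TCT — ATG at 10, stop TGA at 13 → 6 nt.
Frame -2: ACT TTA GGA TGT GAA GCT AGG CCT CAT TCA CAG CTT GGC CGG CTC TCT TGC AGC TCA AAG AGA CTT CTC CAT — no ATG→stop ORF.
Frame -3: CTT TAG GAT GTG AAG CTA GGC CTC ATT CAC AGC TTG GCC GGC TCT CTT GCA GCT CAA AGA GAC TTC TCC ATC — no ATG→stop ORF.
Forward-strand max 24 nt; reverse-strand max 6 nt. The forward strand has the longer ORF.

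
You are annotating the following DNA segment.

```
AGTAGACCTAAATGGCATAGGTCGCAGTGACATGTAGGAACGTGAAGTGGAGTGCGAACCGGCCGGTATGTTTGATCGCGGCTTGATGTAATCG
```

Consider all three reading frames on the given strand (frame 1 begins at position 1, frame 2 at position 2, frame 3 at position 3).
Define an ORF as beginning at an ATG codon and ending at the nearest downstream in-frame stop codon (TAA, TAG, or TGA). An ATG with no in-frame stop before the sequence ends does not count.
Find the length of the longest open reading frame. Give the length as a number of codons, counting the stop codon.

8

Frame 1: AGT AGA CCT AAA TGG CAT AGG TCG CAG TGA CAT GTA GGA ACG TGA AGT GGA GTG CGA ACC GGC CGG TAT GTT TGA TCG CGG CTT GAT GTA ATC — no ATG→stop ORF.
Frame 2: GTA GAC CTA AAT GGC ATA GGT CGC AGT GAC ATG TAG GAA CGT GAA GTG GAG TGC GAA CCG GCC GGT ATG TTT GAT CGC GGC TTG ATG TAA TCG — ATG at 32, stop TAG at 35 → 6 nt; ATG at 68, stop TAA at 89 → 24 nt; ATG at 86, stop TAA at 89 → 6 nt.
Frame 3: TAG ACC TAA ATG GCA TAG GTC GCA GTG ACA TGT AGG AAC GTG AAG TGG AGT GCG AAC CGG CCG GTA TGT TTG ATC GCG GCT TGA TGT AAT — ATG at 12, stop TAG at 18 → 9 nt.
Longest: frame 2, positions 68–91, 24 nt = 8 codons = 7 aa. → 8 codons.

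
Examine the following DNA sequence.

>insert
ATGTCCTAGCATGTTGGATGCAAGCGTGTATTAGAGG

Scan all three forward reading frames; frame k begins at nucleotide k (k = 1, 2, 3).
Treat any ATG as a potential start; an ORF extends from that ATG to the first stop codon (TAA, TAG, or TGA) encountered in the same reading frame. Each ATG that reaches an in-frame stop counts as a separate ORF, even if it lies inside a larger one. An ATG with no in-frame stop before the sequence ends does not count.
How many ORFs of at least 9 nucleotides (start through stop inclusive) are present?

Frame 1: ATG TCC TAG CAT GTT GGA TGC AAG CGT GTA TTA GAG — ATG at 1, stop TAG at 7 → 9 nt.
Frame 2: TGT CCT AGC ATG TTG GAT GCA AGC GTG TAT TAG AGG — ATG at 11, stop TAG at 32 → 24 nt.
Frame 3: GTC CTA GCA TGT TGG ATG CAA GCG TGT ATT AGA — no ATG→stop ORF.
ORFs ≥ 9 nucleotides: frame 1 1–9 (9 nucleotides), frame 2 11–34 (24 nucleotides). Count = 2.

2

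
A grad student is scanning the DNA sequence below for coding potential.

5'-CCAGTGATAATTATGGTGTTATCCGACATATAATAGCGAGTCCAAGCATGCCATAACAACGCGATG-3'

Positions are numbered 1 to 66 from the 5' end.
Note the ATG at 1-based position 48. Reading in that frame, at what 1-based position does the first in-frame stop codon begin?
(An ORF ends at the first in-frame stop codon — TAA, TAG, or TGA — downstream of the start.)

Codons from position 48: ATG (48–50), CCA (51–53), TAA (54–56).
TAA is a stop codon; it begins at position 54.

54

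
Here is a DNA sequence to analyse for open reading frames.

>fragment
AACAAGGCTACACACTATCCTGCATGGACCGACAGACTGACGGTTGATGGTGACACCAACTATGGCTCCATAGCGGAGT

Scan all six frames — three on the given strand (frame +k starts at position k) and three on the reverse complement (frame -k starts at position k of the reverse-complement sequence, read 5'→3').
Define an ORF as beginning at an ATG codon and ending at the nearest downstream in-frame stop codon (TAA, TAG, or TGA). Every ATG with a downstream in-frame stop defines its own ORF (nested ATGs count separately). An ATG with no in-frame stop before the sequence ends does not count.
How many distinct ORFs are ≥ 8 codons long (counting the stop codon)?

2

Reverse complement (5'→3'): ACTCCGCTATGGAGCCATAGTTGGTGTCACCATCAACCGTCAGTCTGTCGGTCCATGCAGGATAGTGTGTAGCCTTGTT
Frame +1: AAC AAG GCT ACA CAC TAT CCT GCA TGG ACC GAC AGA CTG ACG GTT GAT GGT GAC ACC AAC TAT GGC TCC ATA GCG GAG — no ATG→stop ORF.
Frame +2: ACA AGG CTA CAC ACT ATC CTG CAT GGA CCG ACA GAC TGA CGG TTG ATG GTG ACA CCA ACT ATG GCT CCA TAG CGG AGT — ATG at 47, stop TAG at 71 → 27 nt; ATG at 62, stop TAG at 71 → 12 nt.
Frame +3: CAA GGC TAC ACA CTA TCC TGC ATG GAC CGA CAG ACT GAC GGT TGA TGG TGA CAC CAA CTA TGG CTC CAT AGC GGA — ATG at 24, stop TGA at 45 → 24 nt.
Frame -1: ACT CCG CTA TGG AGC CAT AGT TGG TGT CAC CAT CAA CCG TCA GTC TGT CGG TCC ATG CAG GAT AGT GTG TAG CCT TGT — ATG at 55, stop TAG at 70 → 18 nt.
Frame -2: CTC CGC TAT GGA GCC ATA GTT GGT GTC ACC ATC AAC CGT CAG TCT GTC GGT CCA TGC AGG ATA GTG TGT AGC CTT GTT — no ATG→stop ORF.
Frame -3: TCC GCT ATG GAG CCA TAG TTG GTG TCA CCA TCA ACC GTC AGT CTG TCG GTC CAT GCA GGA TAG TGT GTA GCC TTG — ATG at 9, stop TAG at 18 → 12 nt.
ORFs ≥ 8 codons: frame +2 47–73 (9 codons), frame +3 24–47 (8 codons). Count = 2.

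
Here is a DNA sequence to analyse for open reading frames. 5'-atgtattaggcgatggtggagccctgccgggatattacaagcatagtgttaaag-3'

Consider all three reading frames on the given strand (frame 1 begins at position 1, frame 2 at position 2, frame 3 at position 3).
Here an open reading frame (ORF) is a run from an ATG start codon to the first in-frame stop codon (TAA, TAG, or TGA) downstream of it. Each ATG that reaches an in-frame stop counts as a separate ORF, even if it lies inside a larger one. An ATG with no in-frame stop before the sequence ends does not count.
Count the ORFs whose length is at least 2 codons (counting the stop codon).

Frame 1: ATG TAT TAG GCG ATG GTG GAG CCC TGC CGG GAT ATT ACA AGC ATA GTG TTA AAG — ATG at 1, stop TAG at 7 → 9 nt.
Frame 2: TGT ATT AGG CGA TGG TGG AGC CCT GCC GGG ATA TTA CAA GCA TAG TGT TAA — no ATG→stop ORF.
Frame 3: GTA TTA GGC GAT GGT GGA GCC CTG CCG GGA TAT TAC AAG CAT AGT GTT AAA — no ATG→stop ORF.
ORFs ≥ 2 codons: frame 1 1–9 (3 codons). Count = 1.

1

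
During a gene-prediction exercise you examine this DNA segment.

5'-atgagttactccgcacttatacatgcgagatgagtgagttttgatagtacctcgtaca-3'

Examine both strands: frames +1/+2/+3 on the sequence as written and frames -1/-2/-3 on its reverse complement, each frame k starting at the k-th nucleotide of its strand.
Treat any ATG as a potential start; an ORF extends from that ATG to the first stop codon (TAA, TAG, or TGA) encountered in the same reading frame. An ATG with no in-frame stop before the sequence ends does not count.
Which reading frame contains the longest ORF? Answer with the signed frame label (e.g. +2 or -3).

Reverse complement (5'→3'): TGTACGAGGTACTATCAAAACTCACTCATCTCGCATGTATAAGTGCGGAGTAACTCAT
Frame +1: ATG AGT TAC TCC GCA CTT ATA CAT GCG AGA TGA GTG AGT TTT GAT AGT ACC TCG TAC — ATG at 1, stop TGA at 31 → 33 nt.
Frame +2: TGA GTT ACT CCG CAC TTA TAC ATG CGA GAT GAG TGA GTT TTG ATA GTA CCT CGT ACA — ATG at 23, stop TGA at 35 → 15 nt.
Frame +3: GAG TTA CTC CGC ACT TAT ACA TGC GAG ATG AGT GAG TTT TGA TAG TAC CTC GTA — ATG at 30, stop TGA at 42 → 15 nt.
Frame -1: TGT ACG AGG TAC TAT CAA AAC TCA CTC ATC TCG CAT GTA TAA GTG CGG AGT AAC TCA — no ATG→stop ORF.
Frame -2: GTA CGA GGT ACT ATC AAA ACT CAC TCA TCT CGC ATG TAT AAG TGC GGA GTA ACT CAT — no ATG→stop ORF.
Frame -3: TAC GAG GTA CTA TCA AAA CTC ACT CAT CTC GCA TGT ATA AGT GCG GAG TAA CTC — no ATG→stop ORF.
Longest ORF is 33 nt in frame +1 (positions 1–33).

+1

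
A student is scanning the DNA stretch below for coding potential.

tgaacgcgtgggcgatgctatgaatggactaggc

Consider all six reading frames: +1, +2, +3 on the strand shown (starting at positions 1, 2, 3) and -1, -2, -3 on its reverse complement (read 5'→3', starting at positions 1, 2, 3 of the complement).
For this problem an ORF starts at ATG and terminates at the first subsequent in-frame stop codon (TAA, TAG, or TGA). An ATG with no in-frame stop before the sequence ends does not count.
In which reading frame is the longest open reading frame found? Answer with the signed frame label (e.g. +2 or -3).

+3

Reverse complement (5'→3'): GCCTAGTCCATTCATAGCATCGCCCACGCGTTCA
Frame +1: TGA ACG CGT GGG CGA TGC TAT GAA TGG ACT AGG — no ATG→stop ORF.
Frame +2: GAA CGC GTG GGC GAT GCT ATG AAT GGA CTA GGC — no ATG→stop ORF.
Frame +3: AAC GCG TGG GCG ATG CTA TGA ATG GAC TAG — ATG at 15, stop TGA at 21 → 9 nt; ATG at 24, stop TAG at 30 → 9 nt.
Frame -1: GCC TAG TCC ATT CAT AGC ATC GCC CAC GCG TTC — no ATG→stop ORF.
Frame -2: CCT AGT CCA TTC ATA GCA TCG CCC ACG CGT TCA — no ATG→stop ORF.
Frame -3: CTA GTC CAT TCA TAG CAT CGC CCA CGC GTT — no ATG→stop ORF.
Longest ORF is 9 nt in frame +3 (positions 15–23).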